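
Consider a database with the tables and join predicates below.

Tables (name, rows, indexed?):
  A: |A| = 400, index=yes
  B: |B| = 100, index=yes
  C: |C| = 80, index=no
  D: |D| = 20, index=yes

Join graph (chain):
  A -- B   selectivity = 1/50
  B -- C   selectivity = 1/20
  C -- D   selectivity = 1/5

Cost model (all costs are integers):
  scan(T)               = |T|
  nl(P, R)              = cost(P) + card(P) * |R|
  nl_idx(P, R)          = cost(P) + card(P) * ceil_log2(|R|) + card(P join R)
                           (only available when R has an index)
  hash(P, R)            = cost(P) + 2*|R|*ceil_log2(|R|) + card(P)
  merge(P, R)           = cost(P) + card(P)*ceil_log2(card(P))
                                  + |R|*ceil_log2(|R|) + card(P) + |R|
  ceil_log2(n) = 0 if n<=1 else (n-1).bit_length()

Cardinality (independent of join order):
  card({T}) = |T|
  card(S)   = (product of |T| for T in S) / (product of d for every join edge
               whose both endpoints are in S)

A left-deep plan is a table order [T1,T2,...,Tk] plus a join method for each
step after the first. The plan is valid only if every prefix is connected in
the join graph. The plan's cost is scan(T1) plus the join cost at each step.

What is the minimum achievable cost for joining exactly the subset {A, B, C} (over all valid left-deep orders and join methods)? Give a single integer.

Selinger DP over subsets of {A,B,C}:
  {A}: scan cost=400, card=400
  {B}: scan cost=100, card=100
  {C}: scan cost=80, card=80
  {AB}: card=800; try (A,nl_idx)→1800, (B,hash)→2200, (B,nl_idx)→4000, (A,merge)→4900, (B,merge)→5200, (A,hash)→7400 …(+2); best=1800 via (A,nl_idx)
  {BC}: card=400; try (B,nl_idx)→1040, (C,hash)→1320, (B,merge)→1520, (C,merge)→1540, (B,hash)→1560, (B,nl)→8080 …(+1); best=1040 via (B,nl_idx)
  {ABC}: card=3200; try (C,hash)→3720, (A,nl_idx)→7840, (A,hash)→8640, (A,merge)→9040, (C,merge)→11240, (C,nl)→65800 …(+1); best=3720 via (C,hash)

3720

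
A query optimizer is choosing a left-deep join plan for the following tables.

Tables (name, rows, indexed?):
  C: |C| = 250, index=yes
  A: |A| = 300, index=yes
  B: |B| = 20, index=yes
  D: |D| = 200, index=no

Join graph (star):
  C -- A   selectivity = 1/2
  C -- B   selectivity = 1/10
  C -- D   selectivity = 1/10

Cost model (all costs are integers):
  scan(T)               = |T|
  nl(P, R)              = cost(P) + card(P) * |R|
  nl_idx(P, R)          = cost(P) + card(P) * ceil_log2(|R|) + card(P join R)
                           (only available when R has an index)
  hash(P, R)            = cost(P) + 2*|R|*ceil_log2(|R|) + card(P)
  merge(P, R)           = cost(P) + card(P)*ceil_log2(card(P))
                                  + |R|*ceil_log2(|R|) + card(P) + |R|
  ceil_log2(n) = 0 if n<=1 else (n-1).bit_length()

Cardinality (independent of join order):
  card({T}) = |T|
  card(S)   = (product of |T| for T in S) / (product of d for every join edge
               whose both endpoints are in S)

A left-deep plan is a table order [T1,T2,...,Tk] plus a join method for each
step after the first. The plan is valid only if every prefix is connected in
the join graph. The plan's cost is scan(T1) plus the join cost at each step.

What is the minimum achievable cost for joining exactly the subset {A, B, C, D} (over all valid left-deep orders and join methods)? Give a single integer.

Selinger DP over subsets of {A,B,C,D}:
  {C}: scan cost=250, card=250
  {A}: scan cost=300, card=300
  {B}: scan cost=20, card=20
  {D}: scan cost=200, card=200
  {AC}: card=37500; try (C,hash)→4600, (A,merge)→5500, (C,merge)→5550, (A,hash)→5900, (A,nl_idx)→40000, (C,nl_idx)→40200 …(+2); best=4600 via (C,hash)
  {BC}: card=500; try (C,nl_idx)→680, (B,hash)→700, (B,nl_idx)→2000, (C,merge)→2390, (B,merge)→2620, (C,hash)→4040 …(+2); best=680 via (C,nl_idx)
  {CD}: card=5000; try (D,hash)→3700, (C,merge)→4250, (D,merge)→4300, (C,hash)→4400, (C,nl_idx)→6800, (C,nl)→50200 …(+1); best=3700 via (D,hash)
  {ABC}: card=75000; try (A,hash)→6580, (A,merge)→8680, (B,hash)→42300, (A,nl_idx)→80180, (A,nl)→150680, (B,nl_idx)→267100 …(+2); best=6580 via (A,hash)
  {ACD}: card=750000; try (A,hash)→14100, (D,hash)→45300, (A,merge)→76700, (D,merge)→643900, (A,nl_idx)→798700, (A,nl)→1503700 …(+1); best=14100 via (A,hash)
  {BCD}: card=10000; try (D,hash)→4380, (D,merge)→7480, (B,hash)→8900, (B,nl_idx)→38700, (B,merge)→73820, (D,nl)→100680 …(+1); best=4380 via (D,hash)
  {ABCD}: card=1500000; try (A,hash)→19780, (D,hash)→84780, (A,merge)→157380, (B,hash)→764300, (D,merge)→1358380, (A,nl_idx)→1594380 …(+5); best=19780 via (A,hash)

19780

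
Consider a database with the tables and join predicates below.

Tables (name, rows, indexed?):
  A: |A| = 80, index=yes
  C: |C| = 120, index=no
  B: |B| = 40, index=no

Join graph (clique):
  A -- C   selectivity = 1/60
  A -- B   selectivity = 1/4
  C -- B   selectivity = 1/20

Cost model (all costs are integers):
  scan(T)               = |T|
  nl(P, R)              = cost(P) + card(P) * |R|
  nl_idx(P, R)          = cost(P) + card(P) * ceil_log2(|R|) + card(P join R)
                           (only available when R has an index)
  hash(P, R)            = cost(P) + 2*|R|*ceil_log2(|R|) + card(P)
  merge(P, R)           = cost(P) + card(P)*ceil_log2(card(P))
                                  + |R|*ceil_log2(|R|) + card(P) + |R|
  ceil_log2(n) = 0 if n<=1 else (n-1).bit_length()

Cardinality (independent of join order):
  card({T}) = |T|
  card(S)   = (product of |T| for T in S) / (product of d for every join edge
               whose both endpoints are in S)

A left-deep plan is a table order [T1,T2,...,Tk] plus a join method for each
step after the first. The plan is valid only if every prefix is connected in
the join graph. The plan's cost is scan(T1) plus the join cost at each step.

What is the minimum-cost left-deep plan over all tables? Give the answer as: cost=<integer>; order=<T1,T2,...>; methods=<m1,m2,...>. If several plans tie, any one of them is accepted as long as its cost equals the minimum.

Selinger DP (subsets sized 1..n):
  {A}: scan cost=80, card=80
  {C}: scan cost=120, card=120
  {B}: scan cost=40, card=40
  {AC}: card=160; try (A,nl_idx)→1120, (A,hash)→1360, (C,merge)→1680, (A,merge)→1720, (C,hash)→1840, (C,nl)→9680 …(+1); best=1120 via (A,nl_idx)
  {AB}: card=800; try (B,hash)→640, (A,merge)→960, (B,merge)→1000, (A,nl_idx)→1120, (A,hash)→1200, (A,nl)→3240 …(+1); best=640 via (B,hash)
  {BC}: card=240; try (B,hash)→720, (C,merge)→1280, (B,merge)→1360, (C,hash)→1760, (C,nl)→4840, (B,nl)→4920; best=720 via (B,hash)
  {ABC}: card=80; try (B,hash)→1760, (A,hash)→2080, (A,nl_idx)→2480, (B,merge)→2840, (C,hash)→3120, (A,merge)→3520 …(+4); best=1760 via (B,hash)

cost=1760; order=C,A,B; methods=nl_idx,hash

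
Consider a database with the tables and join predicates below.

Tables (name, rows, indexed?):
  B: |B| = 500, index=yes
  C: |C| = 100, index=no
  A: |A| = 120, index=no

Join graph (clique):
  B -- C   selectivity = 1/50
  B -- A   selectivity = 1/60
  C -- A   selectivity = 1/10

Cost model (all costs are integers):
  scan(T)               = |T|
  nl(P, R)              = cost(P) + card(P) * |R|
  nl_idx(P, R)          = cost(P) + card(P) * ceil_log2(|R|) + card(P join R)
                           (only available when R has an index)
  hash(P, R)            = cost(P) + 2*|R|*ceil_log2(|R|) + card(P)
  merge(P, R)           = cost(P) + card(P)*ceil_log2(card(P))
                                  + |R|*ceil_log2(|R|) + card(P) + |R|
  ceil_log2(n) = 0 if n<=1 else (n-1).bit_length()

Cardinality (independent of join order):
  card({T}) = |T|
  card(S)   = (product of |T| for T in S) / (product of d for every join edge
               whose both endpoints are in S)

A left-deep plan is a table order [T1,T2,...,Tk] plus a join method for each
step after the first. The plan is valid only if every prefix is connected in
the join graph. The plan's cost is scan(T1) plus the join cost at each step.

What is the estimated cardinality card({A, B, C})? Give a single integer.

200

Tables in S: A(120), B(500), C(100)
Edges inside S: B-C(d=50), B-A(d=60), C-A(d=10)
numerator = 120 * 500 * 100 = 6000000
denominator = 50 * 60 * 10 = 30000
card(S) = 6000000 / 30000 = 200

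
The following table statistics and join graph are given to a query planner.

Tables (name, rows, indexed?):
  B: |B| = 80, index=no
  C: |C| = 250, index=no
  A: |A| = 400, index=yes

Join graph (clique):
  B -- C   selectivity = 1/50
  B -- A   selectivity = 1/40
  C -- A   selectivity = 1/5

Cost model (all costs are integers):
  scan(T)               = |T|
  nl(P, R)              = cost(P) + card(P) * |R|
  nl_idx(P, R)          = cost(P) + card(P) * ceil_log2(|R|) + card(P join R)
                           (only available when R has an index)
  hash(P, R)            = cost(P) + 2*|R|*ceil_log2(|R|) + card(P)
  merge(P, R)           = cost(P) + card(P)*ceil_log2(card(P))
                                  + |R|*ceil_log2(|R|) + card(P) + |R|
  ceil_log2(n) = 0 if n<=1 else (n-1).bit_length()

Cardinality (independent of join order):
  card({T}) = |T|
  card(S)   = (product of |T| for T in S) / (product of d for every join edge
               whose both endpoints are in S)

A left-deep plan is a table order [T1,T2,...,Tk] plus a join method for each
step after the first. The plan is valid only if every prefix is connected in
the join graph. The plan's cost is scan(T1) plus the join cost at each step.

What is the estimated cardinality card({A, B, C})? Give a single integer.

800

Tables in S: A(400), B(80), C(250)
Edges inside S: B-C(d=50), B-A(d=40), C-A(d=5)
numerator = 400 * 80 * 250 = 8000000
denominator = 50 * 40 * 5 = 10000
card(S) = 8000000 / 10000 = 800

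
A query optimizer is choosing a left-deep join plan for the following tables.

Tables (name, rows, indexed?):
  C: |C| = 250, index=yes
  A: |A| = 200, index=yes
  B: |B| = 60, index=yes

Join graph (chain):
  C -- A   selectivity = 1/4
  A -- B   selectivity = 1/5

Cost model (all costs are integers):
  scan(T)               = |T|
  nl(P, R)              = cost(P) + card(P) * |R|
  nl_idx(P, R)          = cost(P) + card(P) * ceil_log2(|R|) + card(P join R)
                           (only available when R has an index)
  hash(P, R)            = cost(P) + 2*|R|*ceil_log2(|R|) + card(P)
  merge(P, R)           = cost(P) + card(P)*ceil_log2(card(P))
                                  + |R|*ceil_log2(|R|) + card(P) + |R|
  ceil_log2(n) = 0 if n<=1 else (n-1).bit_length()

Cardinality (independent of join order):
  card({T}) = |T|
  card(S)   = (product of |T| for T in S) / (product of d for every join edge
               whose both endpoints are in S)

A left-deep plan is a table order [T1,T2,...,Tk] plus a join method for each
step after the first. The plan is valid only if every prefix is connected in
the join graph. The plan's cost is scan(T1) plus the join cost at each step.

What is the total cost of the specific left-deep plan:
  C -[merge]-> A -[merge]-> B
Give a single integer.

192220

step 1: scan C: cost=250, card=250
step 2: join A via merge
    card(P join A) = 250*200/(4) = 12500
    cost = 250 + 250*8 + 200*8 + 250 + 200 = 4300
step 3: join B via merge
    card(P join B) = 12500*60/(5) = 150000
    cost = 4300 + 12500*14 + 60*6 + 12500 + 60 = 192220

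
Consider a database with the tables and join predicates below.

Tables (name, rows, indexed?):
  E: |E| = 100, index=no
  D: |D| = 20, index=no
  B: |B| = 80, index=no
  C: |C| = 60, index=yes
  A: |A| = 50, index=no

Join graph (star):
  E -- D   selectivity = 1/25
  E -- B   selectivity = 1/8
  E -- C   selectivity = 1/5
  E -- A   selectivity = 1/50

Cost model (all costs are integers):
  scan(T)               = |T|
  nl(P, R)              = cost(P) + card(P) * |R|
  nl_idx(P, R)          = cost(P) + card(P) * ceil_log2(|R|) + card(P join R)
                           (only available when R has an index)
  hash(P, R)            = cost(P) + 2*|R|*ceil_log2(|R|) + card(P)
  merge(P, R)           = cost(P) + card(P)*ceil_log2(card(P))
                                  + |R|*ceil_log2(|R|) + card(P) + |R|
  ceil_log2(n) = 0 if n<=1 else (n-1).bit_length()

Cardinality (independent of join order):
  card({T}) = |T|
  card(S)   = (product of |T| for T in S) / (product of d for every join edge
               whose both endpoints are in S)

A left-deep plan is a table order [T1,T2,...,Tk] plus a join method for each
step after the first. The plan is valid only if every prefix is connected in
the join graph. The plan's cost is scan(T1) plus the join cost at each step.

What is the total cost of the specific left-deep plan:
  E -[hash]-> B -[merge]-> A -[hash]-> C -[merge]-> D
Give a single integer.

194510

step 1: scan E: cost=100, card=100
step 2: join B via hash
    card(P join B) = 100*80/(8) = 1000
    cost = 100 + 2*80*7 + 100 = 1320
step 3: join A via merge
    card(P join A) = 1000*50/(50) = 1000
    cost = 1320 + 1000*10 + 50*6 + 1000 + 50 = 12670
step 4: join C via hash
    card(P join C) = 1000*60/(5) = 12000
    cost = 12670 + 2*60*6 + 1000 = 14390
step 5: join D via merge
    card(P join D) = 12000*20/(25) = 9600
    cost = 14390 + 12000*14 + 20*5 + 12000 + 20 = 194510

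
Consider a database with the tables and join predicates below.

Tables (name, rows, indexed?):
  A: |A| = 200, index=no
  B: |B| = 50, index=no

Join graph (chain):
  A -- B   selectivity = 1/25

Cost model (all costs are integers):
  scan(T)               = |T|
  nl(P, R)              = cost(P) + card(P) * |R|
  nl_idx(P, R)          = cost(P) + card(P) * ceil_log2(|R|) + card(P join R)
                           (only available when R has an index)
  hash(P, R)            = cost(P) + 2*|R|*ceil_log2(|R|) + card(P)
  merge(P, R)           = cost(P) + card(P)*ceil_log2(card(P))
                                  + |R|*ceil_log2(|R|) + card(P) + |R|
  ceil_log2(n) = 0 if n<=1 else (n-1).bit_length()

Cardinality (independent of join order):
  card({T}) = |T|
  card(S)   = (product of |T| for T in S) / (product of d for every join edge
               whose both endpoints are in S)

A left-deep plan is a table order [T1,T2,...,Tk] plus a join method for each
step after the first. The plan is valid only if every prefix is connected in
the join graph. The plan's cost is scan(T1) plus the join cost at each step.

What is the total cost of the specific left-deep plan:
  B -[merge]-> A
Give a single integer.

step 1: scan B: cost=50, card=50
step 2: join A via merge
    card(P join A) = 50*200/(25) = 400
    cost = 50 + 50*6 + 200*8 + 50 + 200 = 2200

2200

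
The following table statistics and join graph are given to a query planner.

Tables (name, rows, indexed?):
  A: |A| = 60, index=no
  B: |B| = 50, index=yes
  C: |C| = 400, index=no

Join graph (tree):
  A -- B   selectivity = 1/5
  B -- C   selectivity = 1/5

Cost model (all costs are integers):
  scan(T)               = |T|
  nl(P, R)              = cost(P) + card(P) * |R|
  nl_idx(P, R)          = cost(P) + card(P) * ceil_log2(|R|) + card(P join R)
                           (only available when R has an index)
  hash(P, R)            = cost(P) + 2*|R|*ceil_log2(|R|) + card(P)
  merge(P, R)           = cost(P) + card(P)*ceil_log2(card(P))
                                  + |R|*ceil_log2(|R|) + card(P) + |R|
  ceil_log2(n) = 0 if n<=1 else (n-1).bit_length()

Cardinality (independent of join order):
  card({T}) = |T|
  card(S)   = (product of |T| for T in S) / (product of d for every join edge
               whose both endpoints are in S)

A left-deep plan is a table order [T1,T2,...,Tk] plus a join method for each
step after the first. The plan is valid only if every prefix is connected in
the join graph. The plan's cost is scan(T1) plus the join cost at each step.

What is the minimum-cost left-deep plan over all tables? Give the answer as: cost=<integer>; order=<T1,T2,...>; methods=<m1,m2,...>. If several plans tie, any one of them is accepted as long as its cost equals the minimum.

cost=6120; order=C,B,A; methods=hash,hash

Selinger DP (subsets sized 1..n):
  {A}: scan cost=60, card=60
  {B}: scan cost=50, card=50
  {C}: scan cost=400, card=400
  {AB}: card=600; try (B,hash)→720, (A,hash)→820, (A,merge)→820, (B,merge)→830, (B,nl_idx)→1020, (A,nl)→3050 …(+1); best=720 via (B,hash)
  {BC}: card=4000; try (B,hash)→1400, (C,merge)→4400, (B,merge)→4750, (B,nl_idx)→6800, (C,hash)→7300, (C,nl)→20050 …(+1); best=1400 via (B,hash)
  {ABC}: card=48000; try (A,hash)→6120, (C,hash)→8520, (C,merge)→11320, (A,merge)→53820, (C,nl)→240720, (A,nl)→241400; best=6120 via (A,hash)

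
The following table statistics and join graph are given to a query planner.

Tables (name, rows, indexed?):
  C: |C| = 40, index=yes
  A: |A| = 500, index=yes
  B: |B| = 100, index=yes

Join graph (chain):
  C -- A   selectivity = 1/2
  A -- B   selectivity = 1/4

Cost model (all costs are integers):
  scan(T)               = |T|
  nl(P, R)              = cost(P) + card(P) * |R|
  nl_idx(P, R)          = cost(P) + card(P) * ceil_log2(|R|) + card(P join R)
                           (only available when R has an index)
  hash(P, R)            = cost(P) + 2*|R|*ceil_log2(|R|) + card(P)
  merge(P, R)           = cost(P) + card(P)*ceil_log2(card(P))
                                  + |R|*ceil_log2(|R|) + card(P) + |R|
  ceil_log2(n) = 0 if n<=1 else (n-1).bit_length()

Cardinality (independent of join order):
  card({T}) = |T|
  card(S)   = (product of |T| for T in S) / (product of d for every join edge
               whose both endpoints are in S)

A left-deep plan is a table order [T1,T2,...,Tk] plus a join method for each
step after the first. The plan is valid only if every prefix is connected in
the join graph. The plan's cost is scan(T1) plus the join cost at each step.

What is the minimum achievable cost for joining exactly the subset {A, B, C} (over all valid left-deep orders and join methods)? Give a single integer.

Selinger DP over subsets of {A,B,C}:
  {C}: scan cost=40, card=40
  {A}: scan cost=500, card=500
  {B}: scan cost=100, card=100
  {AC}: card=10000; try (C,hash)→1480, (A,merge)→5320, (C,merge)→5780, (A,hash)→9080, (A,nl_idx)→10400, (C,nl_idx)→13500 …(+2); best=1480 via (C,hash)
  {AB}: card=12500; try (B,hash)→2400, (A,merge)→5900, (B,merge)→6300, (A,hash)→9200, (A,nl_idx)→13500, (B,nl_idx)→16500 …(+2); best=2400 via (B,hash)
  {ABC}: card=250000; try (B,hash)→12880, (C,hash)→15380, (B,merge)→152280, (C,merge)→190180, (B,nl_idx)→321480, (C,nl_idx)→327400 …(+2); best=12880 via (B,hash)

12880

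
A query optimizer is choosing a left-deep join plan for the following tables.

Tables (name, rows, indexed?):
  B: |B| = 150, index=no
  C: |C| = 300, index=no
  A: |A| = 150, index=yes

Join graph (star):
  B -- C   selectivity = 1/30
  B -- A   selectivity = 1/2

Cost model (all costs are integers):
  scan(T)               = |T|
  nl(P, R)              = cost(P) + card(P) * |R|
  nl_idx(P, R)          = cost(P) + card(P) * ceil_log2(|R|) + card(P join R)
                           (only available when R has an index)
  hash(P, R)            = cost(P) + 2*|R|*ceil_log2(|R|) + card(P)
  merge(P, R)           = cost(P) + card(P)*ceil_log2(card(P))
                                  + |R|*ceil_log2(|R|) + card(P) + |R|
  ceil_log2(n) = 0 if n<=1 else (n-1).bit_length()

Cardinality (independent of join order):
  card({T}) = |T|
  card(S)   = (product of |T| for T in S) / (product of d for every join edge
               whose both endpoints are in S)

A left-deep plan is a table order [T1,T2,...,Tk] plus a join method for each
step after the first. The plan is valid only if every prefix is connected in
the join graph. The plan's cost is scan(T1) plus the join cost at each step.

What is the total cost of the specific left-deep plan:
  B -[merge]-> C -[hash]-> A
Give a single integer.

step 1: scan B: cost=150, card=150
step 2: join C via merge
    card(P join C) = 150*300/(30) = 1500
    cost = 150 + 150*8 + 300*9 + 150 + 300 = 4500
step 3: join A via hash
    card(P join A) = 1500*150/(2) = 112500
    cost = 4500 + 2*150*8 + 1500 = 8400

8400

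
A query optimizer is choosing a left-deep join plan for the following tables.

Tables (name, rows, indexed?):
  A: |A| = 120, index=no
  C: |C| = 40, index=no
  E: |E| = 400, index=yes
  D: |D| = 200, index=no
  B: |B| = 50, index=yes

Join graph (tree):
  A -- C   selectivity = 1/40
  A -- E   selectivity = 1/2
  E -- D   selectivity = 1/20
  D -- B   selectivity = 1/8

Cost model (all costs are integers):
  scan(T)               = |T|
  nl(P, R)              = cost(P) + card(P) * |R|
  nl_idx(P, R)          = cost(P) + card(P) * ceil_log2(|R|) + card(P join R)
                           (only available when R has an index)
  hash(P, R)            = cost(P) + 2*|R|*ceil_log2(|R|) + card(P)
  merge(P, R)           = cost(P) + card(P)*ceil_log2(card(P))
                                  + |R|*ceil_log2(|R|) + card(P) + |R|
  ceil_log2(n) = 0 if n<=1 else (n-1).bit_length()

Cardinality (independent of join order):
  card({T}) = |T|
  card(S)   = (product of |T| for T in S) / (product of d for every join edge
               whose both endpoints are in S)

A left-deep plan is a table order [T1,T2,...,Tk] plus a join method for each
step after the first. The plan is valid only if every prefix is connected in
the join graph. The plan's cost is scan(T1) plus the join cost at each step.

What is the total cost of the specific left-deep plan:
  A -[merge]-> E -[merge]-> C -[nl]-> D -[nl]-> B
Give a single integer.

step 1: scan A: cost=120, card=120
step 2: join E via merge
    card(P join E) = 120*400/(2) = 24000
    cost = 120 + 120*7 + 400*9 + 120 + 400 = 5080
step 3: join C via merge
    card(P join C) = 24000*40/(40) = 24000
    cost = 5080 + 24000*15 + 40*6 + 24000 + 40 = 389360
step 4: join D via nl
    card(P join D) = 24000*200/(20) = 240000
    cost = 389360 + 24000*200 = 5189360
step 5: join B via nl
    card(P join B) = 240000*50/(8) = 1500000
    cost = 5189360 + 240000*50 = 17189360

17189360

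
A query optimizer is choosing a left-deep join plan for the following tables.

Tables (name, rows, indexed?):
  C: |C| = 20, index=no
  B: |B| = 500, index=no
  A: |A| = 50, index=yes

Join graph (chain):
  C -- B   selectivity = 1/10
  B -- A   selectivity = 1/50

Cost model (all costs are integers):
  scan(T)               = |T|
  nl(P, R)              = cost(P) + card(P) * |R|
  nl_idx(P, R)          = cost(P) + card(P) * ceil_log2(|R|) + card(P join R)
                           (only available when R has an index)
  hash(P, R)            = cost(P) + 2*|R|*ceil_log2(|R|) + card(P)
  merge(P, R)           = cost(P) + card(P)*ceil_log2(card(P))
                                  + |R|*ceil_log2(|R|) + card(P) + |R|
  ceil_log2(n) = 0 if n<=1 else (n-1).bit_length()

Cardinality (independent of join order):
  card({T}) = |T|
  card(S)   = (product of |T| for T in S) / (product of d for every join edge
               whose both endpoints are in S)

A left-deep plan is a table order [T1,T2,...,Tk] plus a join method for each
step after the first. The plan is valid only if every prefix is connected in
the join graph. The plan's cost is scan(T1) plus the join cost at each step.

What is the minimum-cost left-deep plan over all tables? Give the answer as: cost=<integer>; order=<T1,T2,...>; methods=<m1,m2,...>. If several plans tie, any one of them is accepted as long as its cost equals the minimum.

cost=2300; order=B,A,C; methods=hash,hash

Selinger DP (subsets sized 1..n):
  {C}: scan cost=20, card=20
  {B}: scan cost=500, card=500
  {A}: scan cost=50, card=50
  {BC}: card=1000; try (C,hash)→1200, (B,merge)→5140, (C,merge)→5620, (B,hash)→9040, (B,nl)→10020, (C,nl)→10500; best=1200 via (C,hash)
  {AB}: card=500; try (A,hash)→1600, (A,nl_idx)→4000, (B,merge)→5400, (A,merge)→5850, (B,hash)→9100, (B,nl)→25050 …(+1); best=1600 via (A,hash)
  {ABC}: card=1000; try (C,hash)→2300, (A,hash)→2800, (C,merge)→6720, (A,nl_idx)→8200, (C,nl)→11600, (A,merge)→12550 …(+1); best=2300 via (C,hash)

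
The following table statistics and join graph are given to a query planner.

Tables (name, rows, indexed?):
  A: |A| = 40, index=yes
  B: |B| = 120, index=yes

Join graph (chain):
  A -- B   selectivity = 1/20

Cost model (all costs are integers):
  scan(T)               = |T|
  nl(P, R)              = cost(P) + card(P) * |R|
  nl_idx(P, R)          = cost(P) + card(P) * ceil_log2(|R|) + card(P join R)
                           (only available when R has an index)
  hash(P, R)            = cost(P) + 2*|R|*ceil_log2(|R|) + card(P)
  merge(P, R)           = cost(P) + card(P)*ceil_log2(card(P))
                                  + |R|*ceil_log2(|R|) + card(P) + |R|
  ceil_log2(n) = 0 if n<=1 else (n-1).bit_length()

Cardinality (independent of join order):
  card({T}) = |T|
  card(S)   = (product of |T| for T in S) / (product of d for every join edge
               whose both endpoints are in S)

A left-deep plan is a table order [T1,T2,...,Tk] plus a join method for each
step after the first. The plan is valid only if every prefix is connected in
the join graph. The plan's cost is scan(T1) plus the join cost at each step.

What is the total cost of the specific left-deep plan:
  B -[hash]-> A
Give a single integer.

step 1: scan B: cost=120, card=120
step 2: join A via hash
    card(P join A) = 120*40/(20) = 240
    cost = 120 + 2*40*6 + 120 = 720

720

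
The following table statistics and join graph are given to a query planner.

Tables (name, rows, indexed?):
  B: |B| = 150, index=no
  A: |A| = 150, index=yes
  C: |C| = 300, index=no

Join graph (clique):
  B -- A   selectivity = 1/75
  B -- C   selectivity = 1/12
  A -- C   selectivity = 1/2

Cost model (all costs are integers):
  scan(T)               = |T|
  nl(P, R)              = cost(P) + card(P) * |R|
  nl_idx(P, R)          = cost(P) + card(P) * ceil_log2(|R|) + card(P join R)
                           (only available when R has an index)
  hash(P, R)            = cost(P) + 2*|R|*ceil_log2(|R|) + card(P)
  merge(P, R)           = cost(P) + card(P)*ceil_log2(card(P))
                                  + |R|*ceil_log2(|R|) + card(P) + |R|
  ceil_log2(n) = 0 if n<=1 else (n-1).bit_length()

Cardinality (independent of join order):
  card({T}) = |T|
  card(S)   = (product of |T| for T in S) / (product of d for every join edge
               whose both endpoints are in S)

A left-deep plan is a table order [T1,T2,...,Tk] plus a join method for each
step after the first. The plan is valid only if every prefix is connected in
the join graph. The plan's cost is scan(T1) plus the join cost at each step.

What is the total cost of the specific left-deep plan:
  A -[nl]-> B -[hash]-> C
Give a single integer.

step 1: scan A: cost=150, card=150
step 2: join B via nl
    card(P join B) = 150*150/(75) = 300
    cost = 150 + 150*150 = 22650
step 3: join C via hash
    card(P join C) = 300*300/(12*2) = 3750
    cost = 22650 + 2*300*9 + 300 = 28350

28350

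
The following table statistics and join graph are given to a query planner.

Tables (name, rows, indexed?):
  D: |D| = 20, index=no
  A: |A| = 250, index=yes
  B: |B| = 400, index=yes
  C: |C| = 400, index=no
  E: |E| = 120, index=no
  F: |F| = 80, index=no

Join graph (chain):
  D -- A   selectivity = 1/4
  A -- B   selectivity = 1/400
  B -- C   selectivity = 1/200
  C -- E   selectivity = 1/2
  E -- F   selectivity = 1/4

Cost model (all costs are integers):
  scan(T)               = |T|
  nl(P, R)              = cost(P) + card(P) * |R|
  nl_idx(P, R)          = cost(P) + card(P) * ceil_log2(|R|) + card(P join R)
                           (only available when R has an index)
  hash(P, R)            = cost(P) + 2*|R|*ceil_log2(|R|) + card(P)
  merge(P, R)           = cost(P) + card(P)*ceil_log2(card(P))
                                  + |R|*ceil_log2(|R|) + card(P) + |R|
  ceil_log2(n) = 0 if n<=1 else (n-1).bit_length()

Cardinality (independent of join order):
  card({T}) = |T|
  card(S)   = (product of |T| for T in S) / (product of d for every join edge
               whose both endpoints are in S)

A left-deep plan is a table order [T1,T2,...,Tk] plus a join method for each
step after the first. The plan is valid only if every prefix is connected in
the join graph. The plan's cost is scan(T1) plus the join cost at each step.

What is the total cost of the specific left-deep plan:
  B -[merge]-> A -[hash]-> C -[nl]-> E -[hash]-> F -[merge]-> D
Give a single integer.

step 1: scan B: cost=400, card=400
step 2: join A via merge
    card(P join A) = 400*250/(400) = 250
    cost = 400 + 400*9 + 250*8 + 400 + 250 = 6650
step 3: join C via hash
    card(P join C) = 250*400/(200) = 500
    cost = 6650 + 2*400*9 + 250 = 14100
step 4: join E via nl
    card(P join E) = 500*120/(2) = 30000
    cost = 14100 + 500*120 = 74100
step 5: join F via hash
    card(P join F) = 30000*80/(4) = 600000
    cost = 74100 + 2*80*7 + 30000 = 105220
step 6: join D via merge
    card(P join D) = 600000*20/(4) = 3000000
    cost = 105220 + 600000*20 + 20*5 + 600000 + 20 = 12705340

12705340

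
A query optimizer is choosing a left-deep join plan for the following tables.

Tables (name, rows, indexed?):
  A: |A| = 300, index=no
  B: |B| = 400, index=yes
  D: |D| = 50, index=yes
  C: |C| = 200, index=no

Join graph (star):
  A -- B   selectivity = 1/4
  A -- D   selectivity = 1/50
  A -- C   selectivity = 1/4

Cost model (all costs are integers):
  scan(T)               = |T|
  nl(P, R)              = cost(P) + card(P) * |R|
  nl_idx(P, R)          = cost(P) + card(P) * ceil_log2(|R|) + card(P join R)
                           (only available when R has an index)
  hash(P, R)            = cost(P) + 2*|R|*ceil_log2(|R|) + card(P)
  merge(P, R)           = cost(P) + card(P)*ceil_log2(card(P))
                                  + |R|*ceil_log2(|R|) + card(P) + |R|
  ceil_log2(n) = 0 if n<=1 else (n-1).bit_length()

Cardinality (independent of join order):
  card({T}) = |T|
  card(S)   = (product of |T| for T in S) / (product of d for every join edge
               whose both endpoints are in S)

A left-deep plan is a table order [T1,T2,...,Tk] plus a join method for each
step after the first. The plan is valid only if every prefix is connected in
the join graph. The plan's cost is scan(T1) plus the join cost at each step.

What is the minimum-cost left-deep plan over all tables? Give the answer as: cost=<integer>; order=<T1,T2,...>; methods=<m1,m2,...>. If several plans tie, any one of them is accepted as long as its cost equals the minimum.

Selinger DP (subsets sized 1..n):
  {A}: scan cost=300, card=300
  {B}: scan cost=400, card=400
  {D}: scan cost=50, card=50
  {C}: scan cost=200, card=200
  {AB}: card=30000; try (A,hash)→6200, (B,merge)→7300, (A,merge)→7400, (B,hash)→7800, (B,nl_idx)→33000, (B,nl)→120300 …(+1); best=6200 via (A,hash)
  {AD}: card=300; try (D,hash)→1200, (D,nl_idx)→2400, (A,merge)→3400, (D,merge)→3650, (A,hash)→5500, (A,nl)→15050 …(+1); best=1200 via (D,hash)
  {AC}: card=15000; try (C,hash)→3800, (A,merge)→5000, (C,merge)→5100, (A,hash)→5800, (A,nl)→60200, (C,nl)→60300; best=3800 via (C,hash)
  {ABD}: card=30000; try (B,merge)→8200, (B,hash)→8700, (B,nl_idx)→33900, (D,hash)→36800, (B,nl)→121200, (D,nl_idx)→216200 …(+2); best=8200 via (B,merge)
  {ABC}: card=1500000; try (B,hash)→26000, (C,hash)→39400, (B,merge)→232800, (C,merge)→488000, (B,nl_idx)→1638800, (B,nl)→6003800 …(+1); best=26000 via (B,hash)
  {ACD}: card=15000; try (C,hash)→4700, (C,merge)→6000, (D,hash)→19400, (C,nl)→61200, (D,nl_idx)→108800, (D,merge)→229150 …(+1); best=4700 via (C,hash)
  {ABCD}: card=1500000; try (B,hash)→26900, (C,hash)→41400, (B,merge)→233700, (C,merge)→490000, (D,hash)→1526600, (B,nl_idx)→1639700 …(+5); best=26900 via (B,hash)

cost=26900; order=A,D,C,B; methods=hash,hash,hash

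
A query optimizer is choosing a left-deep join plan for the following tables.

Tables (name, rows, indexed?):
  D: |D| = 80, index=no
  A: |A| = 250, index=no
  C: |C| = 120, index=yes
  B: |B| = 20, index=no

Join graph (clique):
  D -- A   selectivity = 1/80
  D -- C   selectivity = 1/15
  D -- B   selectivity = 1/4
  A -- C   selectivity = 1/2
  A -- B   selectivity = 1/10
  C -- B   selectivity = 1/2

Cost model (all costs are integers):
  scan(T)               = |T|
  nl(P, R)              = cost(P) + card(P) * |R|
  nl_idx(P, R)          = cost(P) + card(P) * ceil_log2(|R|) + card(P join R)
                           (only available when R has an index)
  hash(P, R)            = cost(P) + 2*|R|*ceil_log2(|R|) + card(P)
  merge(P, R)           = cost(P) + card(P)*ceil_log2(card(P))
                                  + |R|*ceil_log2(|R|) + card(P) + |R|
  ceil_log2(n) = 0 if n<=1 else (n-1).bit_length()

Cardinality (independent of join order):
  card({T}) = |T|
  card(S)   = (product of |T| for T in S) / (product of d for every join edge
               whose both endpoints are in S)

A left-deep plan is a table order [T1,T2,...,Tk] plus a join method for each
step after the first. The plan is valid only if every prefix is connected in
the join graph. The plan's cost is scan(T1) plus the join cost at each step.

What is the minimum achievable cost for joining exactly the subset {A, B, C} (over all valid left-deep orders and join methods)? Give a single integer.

Selinger DP over subsets of {A,B,C}:
  {A}: scan cost=250, card=250
  {C}: scan cost=120, card=120
  {B}: scan cost=20, card=20
  {AC}: card=15000; try (C,hash)→2180, (A,merge)→3330, (C,merge)→3460, (A,hash)→4240, (C,nl_idx)→17000, (A,nl)→30120 …(+1); best=2180 via (C,hash)
  {AB}: card=500; try (B,hash)→700, (A,merge)→2390, (B,merge)→2620, (A,hash)→4040, (A,nl)→5020, (B,nl)→5250; best=700 via (B,hash)
  {BC}: card=1200; try (B,hash)→440, (C,merge)→1100, (B,merge)→1200, (C,nl_idx)→1360, (C,hash)→1720, (C,nl)→2420 …(+1); best=440 via (B,hash)
  {ABC}: card=15000; try (C,hash)→2880, (A,hash)→5640, (C,merge)→6660, (A,merge)→17090, (B,hash)→17380, (C,nl_idx)→19200 …(+4); best=2880 via (C,hash)

2880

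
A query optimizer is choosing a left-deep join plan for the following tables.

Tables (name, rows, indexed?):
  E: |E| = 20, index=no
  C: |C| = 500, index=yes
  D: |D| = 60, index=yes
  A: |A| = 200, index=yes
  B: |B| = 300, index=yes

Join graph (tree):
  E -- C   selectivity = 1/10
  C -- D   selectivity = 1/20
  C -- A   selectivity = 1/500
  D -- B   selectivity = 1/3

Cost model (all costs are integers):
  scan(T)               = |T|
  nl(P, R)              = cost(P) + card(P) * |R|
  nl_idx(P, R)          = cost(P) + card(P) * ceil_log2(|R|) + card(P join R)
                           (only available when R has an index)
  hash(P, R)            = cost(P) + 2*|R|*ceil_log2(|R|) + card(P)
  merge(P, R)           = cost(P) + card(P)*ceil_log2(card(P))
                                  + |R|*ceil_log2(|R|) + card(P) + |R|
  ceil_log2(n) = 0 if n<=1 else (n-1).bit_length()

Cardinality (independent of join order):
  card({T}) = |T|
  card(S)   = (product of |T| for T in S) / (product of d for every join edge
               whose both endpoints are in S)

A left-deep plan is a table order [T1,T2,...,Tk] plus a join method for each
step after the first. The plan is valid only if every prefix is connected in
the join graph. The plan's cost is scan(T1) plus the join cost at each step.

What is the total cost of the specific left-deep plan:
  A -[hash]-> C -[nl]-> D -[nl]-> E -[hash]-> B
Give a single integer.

40000

step 1: scan A: cost=200, card=200
step 2: join C via hash
    card(P join C) = 200*500/(500) = 200
    cost = 200 + 2*500*9 + 200 = 9400
step 3: join D via nl
    card(P join D) = 200*60/(20) = 600
    cost = 9400 + 200*60 = 21400
step 4: join E via nl
    card(P join E) = 600*20/(10) = 1200
    cost = 21400 + 600*20 = 33400
step 5: join B via hash
    card(P join B) = 1200*300/(3) = 120000
    cost = 33400 + 2*300*9 + 1200 = 40000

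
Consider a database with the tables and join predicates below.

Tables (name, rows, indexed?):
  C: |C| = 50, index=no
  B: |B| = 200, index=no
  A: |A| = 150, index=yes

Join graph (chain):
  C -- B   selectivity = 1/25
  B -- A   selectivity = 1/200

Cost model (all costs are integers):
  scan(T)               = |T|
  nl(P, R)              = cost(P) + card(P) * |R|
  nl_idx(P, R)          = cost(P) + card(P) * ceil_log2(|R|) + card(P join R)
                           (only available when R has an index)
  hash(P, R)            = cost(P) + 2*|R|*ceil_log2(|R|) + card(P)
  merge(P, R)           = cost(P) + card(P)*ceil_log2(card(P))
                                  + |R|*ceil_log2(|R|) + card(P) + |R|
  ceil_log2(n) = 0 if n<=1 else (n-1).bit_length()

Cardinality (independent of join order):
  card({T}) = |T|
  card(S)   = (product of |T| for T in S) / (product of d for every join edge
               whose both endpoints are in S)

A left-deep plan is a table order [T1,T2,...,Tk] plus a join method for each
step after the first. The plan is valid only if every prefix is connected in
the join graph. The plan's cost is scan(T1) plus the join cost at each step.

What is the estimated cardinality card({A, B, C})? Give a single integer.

Tables in S: A(150), B(200), C(50)
Edges inside S: C-B(d=25), B-A(d=200)
numerator = 150 * 200 * 50 = 1500000
denominator = 25 * 200 = 5000
card(S) = 1500000 / 5000 = 300

300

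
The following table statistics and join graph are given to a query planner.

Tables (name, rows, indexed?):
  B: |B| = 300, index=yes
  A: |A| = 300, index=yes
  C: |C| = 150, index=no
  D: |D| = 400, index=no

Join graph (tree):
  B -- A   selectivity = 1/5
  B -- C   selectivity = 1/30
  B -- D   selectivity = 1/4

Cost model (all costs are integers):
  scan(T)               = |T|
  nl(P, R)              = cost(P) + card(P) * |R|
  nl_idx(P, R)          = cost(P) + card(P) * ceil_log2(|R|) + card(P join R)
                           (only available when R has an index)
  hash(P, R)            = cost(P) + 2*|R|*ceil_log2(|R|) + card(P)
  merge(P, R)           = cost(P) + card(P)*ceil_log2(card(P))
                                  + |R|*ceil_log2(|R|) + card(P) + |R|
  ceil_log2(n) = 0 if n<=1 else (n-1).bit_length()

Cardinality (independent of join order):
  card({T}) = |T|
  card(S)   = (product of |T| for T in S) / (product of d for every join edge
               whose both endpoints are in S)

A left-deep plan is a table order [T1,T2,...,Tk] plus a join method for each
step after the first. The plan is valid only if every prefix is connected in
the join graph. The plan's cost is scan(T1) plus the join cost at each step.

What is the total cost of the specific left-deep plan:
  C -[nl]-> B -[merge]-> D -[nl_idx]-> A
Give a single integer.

10417150

step 1: scan C: cost=150, card=150
step 2: join B via nl
    card(P join B) = 150*300/(30) = 1500
    cost = 150 + 150*300 = 45150
step 3: join D via merge
    card(P join D) = 1500*400/(4) = 150000
    cost = 45150 + 1500*11 + 400*9 + 1500 + 400 = 67150
step 4: join A via nl_idx
    card(P join A) = 150000*300/(5) = 9000000
    cost = 67150 + 150000*9 + 9000000 = 10417150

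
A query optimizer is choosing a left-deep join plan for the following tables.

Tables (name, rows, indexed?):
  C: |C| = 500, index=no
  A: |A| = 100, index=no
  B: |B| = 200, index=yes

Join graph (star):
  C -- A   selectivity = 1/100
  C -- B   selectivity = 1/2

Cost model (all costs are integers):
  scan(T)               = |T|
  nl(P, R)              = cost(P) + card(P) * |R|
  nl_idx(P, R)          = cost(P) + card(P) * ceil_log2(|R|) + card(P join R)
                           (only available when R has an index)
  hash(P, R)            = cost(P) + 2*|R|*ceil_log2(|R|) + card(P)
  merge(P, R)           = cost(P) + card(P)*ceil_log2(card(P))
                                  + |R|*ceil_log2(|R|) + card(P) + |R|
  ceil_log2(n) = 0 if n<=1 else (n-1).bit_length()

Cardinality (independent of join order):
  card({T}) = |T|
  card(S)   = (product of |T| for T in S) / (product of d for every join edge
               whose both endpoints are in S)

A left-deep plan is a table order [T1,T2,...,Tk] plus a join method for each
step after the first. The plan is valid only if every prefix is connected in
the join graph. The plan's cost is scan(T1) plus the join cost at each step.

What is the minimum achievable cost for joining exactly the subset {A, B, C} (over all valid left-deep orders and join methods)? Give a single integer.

Selinger DP over subsets of {A,B,C}:
  {C}: scan cost=500, card=500
  {A}: scan cost=100, card=100
  {B}: scan cost=200, card=200
  {AC}: card=500; try (A,hash)→2400, (C,merge)→5900, (A,merge)→6300, (C,hash)→9200, (C,nl)→50100, (A,nl)→50500; best=2400 via (A,hash)
  {BC}: card=50000; try (B,hash)→4200, (C,merge)→7000, (B,merge)→7300, (C,hash)→9400, (B,nl_idx)→54500, (C,nl)→100200 …(+1); best=4200 via (B,hash)
  {ABC}: card=50000; try (B,hash)→6100, (B,merge)→9200, (A,hash)→55600, (B,nl_idx)→56400, (B,nl)→102400, (A,merge)→855000 …(+1); best=6100 via (B,hash)

6100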